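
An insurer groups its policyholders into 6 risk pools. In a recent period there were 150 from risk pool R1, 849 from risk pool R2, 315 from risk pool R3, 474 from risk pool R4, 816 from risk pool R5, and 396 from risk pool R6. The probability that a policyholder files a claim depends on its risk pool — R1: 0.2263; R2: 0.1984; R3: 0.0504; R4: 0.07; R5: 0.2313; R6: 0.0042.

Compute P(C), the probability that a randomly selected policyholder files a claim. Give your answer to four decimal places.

0.1473

Total: 150 + 849 + 315 + 474 + 816 + 396 = 3000.
P(R1) = 150/3000 = 0.05. P(R2) = 849/3000 = 0.283. P(R3) = 315/3000 = 0.105. P(R4) = 474/3000 = 0.158. P(R5) = 816/3000 = 0.272. P(R6) = 396/3000 = 0.132.
P(C) = P(C|R1)·P(R1) + P(C|R2)·P(R2) + P(C|R3)·P(R3) + P(C|R4)·P(R4) + P(C|R5)·P(R5) + P(C|R6)·P(R6)
      = 0.2263·0.05 + 0.1984·0.283 + 0.0504·0.105 + 0.07·0.158 + 0.2313·0.272 + 0.0042·0.132
      = 0.011315 + 0.0561472 + 0.005292 + 0.01106 + 0.0629136 + 0.0005544 = 0.1472822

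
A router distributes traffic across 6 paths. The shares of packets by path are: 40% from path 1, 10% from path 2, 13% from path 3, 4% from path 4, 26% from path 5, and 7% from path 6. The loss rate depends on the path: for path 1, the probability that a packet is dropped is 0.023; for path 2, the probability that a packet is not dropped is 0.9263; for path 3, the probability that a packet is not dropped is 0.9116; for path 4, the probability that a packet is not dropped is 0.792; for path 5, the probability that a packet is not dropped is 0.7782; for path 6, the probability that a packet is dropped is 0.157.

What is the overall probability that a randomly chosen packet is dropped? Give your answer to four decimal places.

P(L|2) = 1 − 0.9263 = 0.0737.
P(L|3) = 1 − 0.9116 = 0.0884.
P(L|4) = 1 − 0.792 = 0.208.
P(L|5) = 1 − 0.7782 = 0.2218.
Using total probability over the partition,
P(L) = P(L|1)·P(1) + P(L|2)·P(2) + P(L|3)·P(3) + P(L|4)·P(4) + P(L|5)·P(5) + P(L|6)·P(6)
      = 0.023·0.4 + 0.0737·0.1 + 0.0884·0.13 + 0.208·0.04 + 0.2218·0.26 + 0.157·0.07
      = 0.0092 + 0.00737 + 0.011492 + 0.00832 + 0.057668 + 0.01099 = 0.10504

P(L) ≈ 0.1050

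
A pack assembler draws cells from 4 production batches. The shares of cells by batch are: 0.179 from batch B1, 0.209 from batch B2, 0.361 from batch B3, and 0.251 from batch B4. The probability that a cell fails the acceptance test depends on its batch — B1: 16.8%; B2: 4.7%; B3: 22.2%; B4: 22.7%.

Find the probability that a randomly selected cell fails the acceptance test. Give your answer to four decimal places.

0.1770

P(F) = P(F|B1)·P(B1) + P(F|B2)·P(B2) + P(F|B3)·P(B3) + P(F|B4)·P(B4)
      = 0.168·0.179 + 0.047·0.209 + 0.222·0.361 + 0.227·0.251
      = 0.030072 + 0.009823 + 0.080142 + 0.056977 = 0.177014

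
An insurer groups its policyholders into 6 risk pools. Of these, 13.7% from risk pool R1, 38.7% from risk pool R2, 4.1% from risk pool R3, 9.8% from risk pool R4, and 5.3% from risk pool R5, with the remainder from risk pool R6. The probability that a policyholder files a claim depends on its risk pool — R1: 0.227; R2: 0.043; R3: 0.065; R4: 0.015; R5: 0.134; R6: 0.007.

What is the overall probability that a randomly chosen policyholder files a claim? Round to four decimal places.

P(R6) = 1 − (0.137 + 0.387 + 0.041 + 0.098 + 0.053) = 0.284.
By the law of total probability,
P(C) = P(C|R1)·P(R1) + P(C|R2)·P(R2) + P(C|R3)·P(R3) + P(C|R4)·P(R4) + P(C|R5)·P(R5) + P(C|R6)·P(R6)
      = 0.227·0.137 + 0.043·0.387 + 0.065·0.041 + 0.015·0.098 + 0.134·0.053 + 0.007·0.284
      = 0.031099 + 0.016641 + 0.002665 + 0.00147 + 0.007102 + 0.001988 = 0.060965

P(C) ≈ 0.0610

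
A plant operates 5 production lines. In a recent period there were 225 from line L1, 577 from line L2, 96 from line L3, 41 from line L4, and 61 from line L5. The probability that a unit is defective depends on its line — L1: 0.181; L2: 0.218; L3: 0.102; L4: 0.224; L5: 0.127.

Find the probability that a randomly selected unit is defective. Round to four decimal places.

Total: 225 + 577 + 96 + 41 + 61 = 1000.
P(L1) = 225/1000 = 0.225. P(L2) = 577/1000 = 0.577. P(L3) = 96/1000 = 0.096. P(L4) = 41/1000 = 0.041. P(L5) = 61/1000 = 0.061.
P(D) = P(D|L1)·P(L1) + P(D|L2)·P(L2) + P(D|L3)·P(L3) + P(D|L4)·P(L4) + P(D|L5)·P(L5)
      = 0.181·0.225 + 0.218·0.577 + 0.102·0.096 + 0.224·0.041 + 0.127·0.061
      = 0.040725 + 0.125786 + 0.009792 + 0.009184 + 0.007747 = 0.193234

0.1932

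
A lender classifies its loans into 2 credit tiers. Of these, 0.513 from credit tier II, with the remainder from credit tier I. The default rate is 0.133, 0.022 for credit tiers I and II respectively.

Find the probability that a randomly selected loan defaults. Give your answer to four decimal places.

P(I) = 1 − (0.513) = 0.487.
P(D) = P(D|I)·P(I) + P(D|II)·P(II)
      = 0.133·0.487 + 0.022·0.513
      = 0.064771 + 0.011286 = 0.076057

P(D) ≈ 0.0761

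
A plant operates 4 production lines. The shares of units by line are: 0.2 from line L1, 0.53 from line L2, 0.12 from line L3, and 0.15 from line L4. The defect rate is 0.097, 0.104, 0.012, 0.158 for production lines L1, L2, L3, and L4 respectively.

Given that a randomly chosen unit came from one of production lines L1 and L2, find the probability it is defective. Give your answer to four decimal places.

Let S = {L1, L2}.
P(S) = 0.2 + 0.53 = 0.73.
P(D ∩ S) = 0.097·0.2 + 0.104·0.53 = 0.0194 + 0.05512 = 0.07452.
P(D | S) = 0.07452 / 0.73 = 0.102082…

P(D|S) ≈ 0.1021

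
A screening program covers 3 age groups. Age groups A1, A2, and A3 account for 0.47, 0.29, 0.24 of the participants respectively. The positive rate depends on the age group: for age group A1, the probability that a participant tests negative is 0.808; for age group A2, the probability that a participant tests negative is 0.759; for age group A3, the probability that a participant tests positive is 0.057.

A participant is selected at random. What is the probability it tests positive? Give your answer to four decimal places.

0.1738

P(T|A1) = 1 − 0.808 = 0.192.
P(T|A2) = 1 − 0.759 = 0.241.
Summing over the partition,
P(T) = P(T|A1)·P(A1) + P(T|A2)·P(A2) + P(T|A3)·P(A3)
      = 0.192·0.47 + 0.241·0.29 + 0.057·0.24
      = 0.09024 + 0.06989 + 0.01368 = 0.17381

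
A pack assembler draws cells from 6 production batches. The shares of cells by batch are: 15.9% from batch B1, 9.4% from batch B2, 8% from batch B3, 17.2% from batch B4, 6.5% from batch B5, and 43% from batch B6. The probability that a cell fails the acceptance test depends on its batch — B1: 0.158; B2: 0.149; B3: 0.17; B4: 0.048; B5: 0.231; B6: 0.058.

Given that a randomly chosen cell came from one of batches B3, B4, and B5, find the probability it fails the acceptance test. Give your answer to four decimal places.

0.1163

Let S = {B3, B4, B5}.
P(S) = 0.08 + 0.172 + 0.065 = 0.317.
P(F ∩ S) = 0.17·0.08 + 0.048·0.172 + 0.231·0.065 = 0.0136 + 0.008256 + 0.015015 = 0.036871.
P(F | S) = 0.036871 / 0.317 = 0.116312…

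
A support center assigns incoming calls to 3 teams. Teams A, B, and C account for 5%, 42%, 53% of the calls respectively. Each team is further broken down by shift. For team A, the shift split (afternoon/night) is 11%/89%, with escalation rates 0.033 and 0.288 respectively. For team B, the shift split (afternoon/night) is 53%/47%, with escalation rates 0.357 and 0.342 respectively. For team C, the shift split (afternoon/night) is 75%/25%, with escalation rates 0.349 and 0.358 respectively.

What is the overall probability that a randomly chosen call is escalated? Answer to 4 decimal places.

P(E|A) = 0.11·0.033 + 0.89·0.288 = 0.00363 + 0.25632 = 0.25995
P(E|B) = 0.53·0.357 + 0.47·0.342 = 0.18921 + 0.16074 = 0.34995
P(E|C) = 0.75·0.349 + 0.25·0.358 = 0.26175 + 0.0895 = 0.35125
By total probability over the outer partition,
P(E) = 0.05·0.25995 + 0.42·0.34995 + 0.53·0.35125
      = 0.0129975 + 0.146979 + 0.1861625 = 0.346139

0.3461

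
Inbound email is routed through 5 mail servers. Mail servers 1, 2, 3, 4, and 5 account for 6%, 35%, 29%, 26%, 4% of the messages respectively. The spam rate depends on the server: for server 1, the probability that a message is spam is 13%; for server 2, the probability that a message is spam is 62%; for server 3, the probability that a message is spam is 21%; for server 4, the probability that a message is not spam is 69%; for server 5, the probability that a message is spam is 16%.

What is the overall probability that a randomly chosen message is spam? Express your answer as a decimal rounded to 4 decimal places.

0.3727

P(S|4) = 1 − 0.69 = 0.31.
P(S) = P(S|1)·P(1) + P(S|2)·P(2) + P(S|3)·P(3) + P(S|4)·P(4) + P(S|5)·P(5)
      = 0.13·0.06 + 0.62·0.35 + 0.21·0.29 + 0.31·0.26 + 0.16·0.04
      = 0.0078 + 0.217 + 0.0609 + 0.0806 + 0.0064 = 0.3727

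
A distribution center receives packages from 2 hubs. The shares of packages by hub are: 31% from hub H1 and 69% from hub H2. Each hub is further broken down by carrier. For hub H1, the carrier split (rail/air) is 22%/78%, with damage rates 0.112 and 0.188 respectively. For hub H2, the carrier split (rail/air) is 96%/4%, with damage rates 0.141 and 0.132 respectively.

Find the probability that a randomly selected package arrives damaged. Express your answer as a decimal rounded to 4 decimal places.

P(D|H1) = 0.22·0.112 + 0.78·0.188 = 0.02464 + 0.14664 = 0.17128
P(D|H2) = 0.96·0.141 + 0.04·0.132 = 0.13536 + 0.00528 = 0.14064
Then overall,
P(D) = 0.31·0.17128 + 0.69·0.14064
      = 0.0530968 + 0.0970416 = 0.1501384

0.1501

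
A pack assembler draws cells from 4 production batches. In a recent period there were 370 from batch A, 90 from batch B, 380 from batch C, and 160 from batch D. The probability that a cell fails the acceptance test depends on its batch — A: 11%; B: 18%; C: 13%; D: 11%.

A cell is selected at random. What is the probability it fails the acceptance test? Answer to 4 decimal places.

Total: 370 + 90 + 380 + 160 = 1000.
P(A) = 370/1000 = 0.37. P(B) = 90/1000 = 0.09. P(C) = 380/1000 = 0.38. P(D) = 160/1000 = 0.16.
Using total probability over the partition,
P(F) = P(F|A)·P(A) + P(F|B)·P(B) + P(F|C)·P(C) + P(F|D)·P(D)
      = 0.11·0.37 + 0.18·0.09 + 0.13·0.38 + 0.11·0.16
      = 0.0407 + 0.0162 + 0.0494 + 0.0176 = 0.1239

0.1239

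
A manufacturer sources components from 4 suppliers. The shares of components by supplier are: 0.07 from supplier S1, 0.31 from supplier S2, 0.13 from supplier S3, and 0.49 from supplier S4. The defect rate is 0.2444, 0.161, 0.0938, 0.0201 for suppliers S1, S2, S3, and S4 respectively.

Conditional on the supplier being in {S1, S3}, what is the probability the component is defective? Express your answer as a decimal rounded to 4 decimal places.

P(D|S) ≈ 0.1465

Let S = {S1, S3}.
P(S) = 0.07 + 0.13 = 0.2.
P(D ∩ S) = 0.2444·0.07 + 0.0938·0.13 = 0.017108 + 0.012194 = 0.029302.
P(D | S) = 0.029302 / 0.2 = 0.146510…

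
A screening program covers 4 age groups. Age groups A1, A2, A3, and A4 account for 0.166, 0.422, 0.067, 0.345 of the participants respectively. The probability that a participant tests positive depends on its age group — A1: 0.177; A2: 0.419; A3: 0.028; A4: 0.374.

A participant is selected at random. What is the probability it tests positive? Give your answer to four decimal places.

P(T) = P(T|A1)·P(A1) + P(T|A2)·P(A2) + P(T|A3)·P(A3) + P(T|A4)·P(A4)
      = 0.177·0.166 + 0.419·0.422 + 0.028·0.067 + 0.374·0.345
      = 0.029382 + 0.176818 + 0.001876 + 0.12903 = 0.337106

0.3371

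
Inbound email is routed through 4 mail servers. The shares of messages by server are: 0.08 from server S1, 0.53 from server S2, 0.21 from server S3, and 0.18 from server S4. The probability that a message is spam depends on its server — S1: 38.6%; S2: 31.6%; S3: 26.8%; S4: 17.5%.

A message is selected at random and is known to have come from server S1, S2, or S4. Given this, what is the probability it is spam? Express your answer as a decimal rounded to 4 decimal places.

Let J = {S1, S2, S4}.
P(J) = 0.08 + 0.53 + 0.18 = 0.79.
P(S ∩ J) = 0.386·0.08 + 0.316·0.53 + 0.175·0.18 = 0.03088 + 0.16748 + 0.0315 = 0.22986.
P(S | J) = 0.22986 / 0.79 = 0.290962…

P(S|J) ≈ 0.2910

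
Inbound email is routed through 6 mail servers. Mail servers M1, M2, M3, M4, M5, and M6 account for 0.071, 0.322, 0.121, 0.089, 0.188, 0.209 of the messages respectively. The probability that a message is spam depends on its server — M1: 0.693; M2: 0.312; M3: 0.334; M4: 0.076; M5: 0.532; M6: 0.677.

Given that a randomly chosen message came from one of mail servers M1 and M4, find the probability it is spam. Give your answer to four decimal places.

Let J = {M1, M4}.
P(J) = 0.071 + 0.089 = 0.16.
P(S ∩ J) = 0.693·0.071 + 0.076·0.089 = 0.049203 + 0.006764 = 0.055967.
P(S | J) = 0.055967 / 0.16 = 0.349794…

P(S|J) ≈ 0.3498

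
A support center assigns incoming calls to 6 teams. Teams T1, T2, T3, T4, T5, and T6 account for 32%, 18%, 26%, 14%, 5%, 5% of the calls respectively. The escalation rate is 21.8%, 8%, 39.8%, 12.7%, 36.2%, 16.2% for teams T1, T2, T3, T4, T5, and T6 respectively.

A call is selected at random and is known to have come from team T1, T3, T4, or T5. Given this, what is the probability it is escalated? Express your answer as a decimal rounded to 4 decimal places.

Let S = {T1, T3, T4, T5}.
P(S) = 0.32 + 0.26 + 0.14 + 0.05 = 0.77.
P(E ∩ S) = 0.218·0.32 + 0.398·0.26 + 0.127·0.14 + 0.362·0.05 = 0.06976 + 0.10348 + 0.01778 + 0.0181 = 0.20912.
P(E | S) = 0.20912 / 0.77 = 0.271584…

P(E|S) ≈ 0.2716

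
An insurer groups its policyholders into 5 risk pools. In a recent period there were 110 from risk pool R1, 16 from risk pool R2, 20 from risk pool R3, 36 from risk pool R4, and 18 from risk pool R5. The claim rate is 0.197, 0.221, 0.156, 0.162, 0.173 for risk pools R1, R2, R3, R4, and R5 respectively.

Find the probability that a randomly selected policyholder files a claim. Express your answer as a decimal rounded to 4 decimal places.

Total: 110 + 16 + 20 + 36 + 18 = 200.
P(R1) = 110/200 = 0.55. P(R2) = 16/200 = 0.08. P(R3) = 20/200 = 0.1. P(R4) = 36/200 = 0.18. P(R5) = 18/200 = 0.09.
Using total probability over the partition,
P(C) = P(C|R1)·P(R1) + P(C|R2)·P(R2) + P(C|R3)·P(R3) + P(C|R4)·P(R4) + P(C|R5)·P(R5)
      = 0.197·0.55 + 0.221·0.08 + 0.156·0.1 + 0.162·0.18 + 0.173·0.09
      = 0.10835 + 0.01768 + 0.0156 + 0.02916 + 0.01557 = 0.18636

0.1864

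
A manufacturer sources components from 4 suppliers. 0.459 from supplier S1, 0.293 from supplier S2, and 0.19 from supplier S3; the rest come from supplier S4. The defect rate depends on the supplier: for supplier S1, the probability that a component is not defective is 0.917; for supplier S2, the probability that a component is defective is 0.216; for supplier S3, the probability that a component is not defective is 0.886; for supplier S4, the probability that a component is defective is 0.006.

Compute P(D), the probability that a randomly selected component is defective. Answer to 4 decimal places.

P(S4) = 1 − (0.459 + 0.293 + 0.19) = 0.058.
P(D|S1) = 1 − 0.917 = 0.083.
P(D|S3) = 1 − 0.886 = 0.114.
Summing over the partition,
P(D) = P(D|S1)·P(S1) + P(D|S2)·P(S2) + P(D|S3)·P(S3) + P(D|S4)·P(S4)
      = 0.083·0.459 + 0.216·0.293 + 0.114·0.19 + 0.006·0.058
      = 0.038097 + 0.063288 + 0.02166 + 0.000348 = 0.123393

0.1234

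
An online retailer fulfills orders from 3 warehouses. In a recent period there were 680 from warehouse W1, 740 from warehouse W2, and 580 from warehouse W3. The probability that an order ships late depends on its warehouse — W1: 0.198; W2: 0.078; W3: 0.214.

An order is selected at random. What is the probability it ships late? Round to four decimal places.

0.1582

Total: 680 + 740 + 580 = 2000.
P(W1) = 680/2000 = 0.34. P(W2) = 740/2000 = 0.37. P(W3) = 580/2000 = 0.29.
P(L) = P(L|W1)·P(W1) + P(L|W2)·P(W2) + P(L|W3)·P(W3)
      = 0.198·0.34 + 0.078·0.37 + 0.214·0.29
      = 0.06732 + 0.02886 + 0.06206 = 0.15824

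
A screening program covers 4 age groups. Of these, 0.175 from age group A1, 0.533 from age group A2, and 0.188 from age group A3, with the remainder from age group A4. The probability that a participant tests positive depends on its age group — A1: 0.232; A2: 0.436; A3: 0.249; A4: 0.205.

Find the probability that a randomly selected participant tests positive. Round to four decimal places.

P(A4) = 1 − (0.175 + 0.533 + 0.188) = 0.104.
P(T) = P(T|A1)·P(A1) + P(T|A2)·P(A2) + P(T|A3)·P(A3) + P(T|A4)·P(A4)
      = 0.232·0.175 + 0.436·0.533 + 0.249·0.188 + 0.205·0.104
      = 0.0406 + 0.232388 + 0.046812 + 0.02132 = 0.34112

0.3411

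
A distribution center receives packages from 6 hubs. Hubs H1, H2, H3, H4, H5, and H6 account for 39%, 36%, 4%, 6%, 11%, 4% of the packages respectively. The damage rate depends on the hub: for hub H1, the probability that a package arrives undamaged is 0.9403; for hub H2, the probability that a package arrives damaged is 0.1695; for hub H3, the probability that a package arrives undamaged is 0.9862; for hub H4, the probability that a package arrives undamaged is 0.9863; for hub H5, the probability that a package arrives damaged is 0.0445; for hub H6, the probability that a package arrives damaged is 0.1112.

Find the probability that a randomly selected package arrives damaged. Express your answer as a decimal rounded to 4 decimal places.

P(D|H1) = 1 − 0.9403 = 0.0597.
P(D|H3) = 1 − 0.9862 = 0.0138.
P(D|H4) = 1 − 0.9863 = 0.0137.
P(D) = P(D|H1)·P(H1) + P(D|H2)·P(H2) + P(D|H3)·P(H3) + P(D|H4)·P(H4) + P(D|H5)·P(H5) + P(D|H6)·P(H6)
      = 0.0597·0.39 + 0.1695·0.36 + 0.0138·0.04 + 0.0137·0.06 + 0.0445·0.11 + 0.1112·0.04
      = 0.023283 + 0.06102 + 0.000552 + 0.000822 + 0.004895 + 0.004448 = 0.09502

0.0950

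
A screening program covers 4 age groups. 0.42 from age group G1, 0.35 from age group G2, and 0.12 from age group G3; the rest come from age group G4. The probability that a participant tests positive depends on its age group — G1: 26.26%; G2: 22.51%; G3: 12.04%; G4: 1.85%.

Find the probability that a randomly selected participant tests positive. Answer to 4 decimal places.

P(G4) = 1 − (0.42 + 0.35 + 0.12) = 0.11.
By the law of total probability,
P(T) = P(T|G1)·P(G1) + P(T|G2)·P(G2) + P(T|G3)·P(G3) + P(T|G4)·P(G4)
      = 0.2626·0.42 + 0.2251·0.35 + 0.1204·0.12 + 0.0185·0.11
      = 0.110292 + 0.078785 + 0.014448 + 0.002035 = 0.20556

0.2056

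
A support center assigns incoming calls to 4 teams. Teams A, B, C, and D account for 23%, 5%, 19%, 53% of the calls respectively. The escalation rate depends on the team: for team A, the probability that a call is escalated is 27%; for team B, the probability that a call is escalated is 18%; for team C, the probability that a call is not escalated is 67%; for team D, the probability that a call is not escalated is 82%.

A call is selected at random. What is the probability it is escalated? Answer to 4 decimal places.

0.2292

P(E|C) = 1 − 0.67 = 0.33.
P(E|D) = 1 − 0.82 = 0.18.
P(E) = P(E|A)·P(A) + P(E|B)·P(B) + P(E|C)·P(C) + P(E|D)·P(D)
      = 0.27·0.23 + 0.18·0.05 + 0.33·0.19 + 0.18·0.53
      = 0.0621 + 0.009 + 0.0627 + 0.0954 = 0.2292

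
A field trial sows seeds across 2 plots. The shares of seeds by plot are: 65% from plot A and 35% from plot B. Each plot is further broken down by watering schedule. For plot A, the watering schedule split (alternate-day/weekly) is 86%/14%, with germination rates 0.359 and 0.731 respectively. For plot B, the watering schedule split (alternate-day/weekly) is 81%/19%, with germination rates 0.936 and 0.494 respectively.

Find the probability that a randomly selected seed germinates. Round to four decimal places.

P(G|A) = 0.86·0.359 + 0.14·0.731 = 0.30874 + 0.10234 = 0.41108
P(G|B) = 0.81·0.936 + 0.19·0.494 = 0.75816 + 0.09386 = 0.85202
By total probability over the outer partition,
P(G) = 0.65·0.41108 + 0.35·0.85202
      = 0.267202 + 0.298207 = 0.565409

P(G) ≈ 0.5654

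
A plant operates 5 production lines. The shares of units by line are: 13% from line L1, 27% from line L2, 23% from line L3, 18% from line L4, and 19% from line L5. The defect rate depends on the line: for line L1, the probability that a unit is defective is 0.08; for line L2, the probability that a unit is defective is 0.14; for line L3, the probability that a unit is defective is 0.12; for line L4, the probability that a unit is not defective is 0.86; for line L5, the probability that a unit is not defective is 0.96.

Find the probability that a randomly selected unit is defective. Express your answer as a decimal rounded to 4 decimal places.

P(D) ≈ 0.1086

P(D|L4) = 1 − 0.86 = 0.14.
P(D|L5) = 1 − 0.96 = 0.04.
P(D) = P(D|L1)·P(L1) + P(D|L2)·P(L2) + P(D|L3)·P(L3) + P(D|L4)·P(L4) + P(D|L5)·P(L5)
      = 0.08·0.13 + 0.14·0.27 + 0.12·0.23 + 0.14·0.18 + 0.04·0.19
      = 0.0104 + 0.0378 + 0.0276 + 0.0252 + 0.0076 = 0.1086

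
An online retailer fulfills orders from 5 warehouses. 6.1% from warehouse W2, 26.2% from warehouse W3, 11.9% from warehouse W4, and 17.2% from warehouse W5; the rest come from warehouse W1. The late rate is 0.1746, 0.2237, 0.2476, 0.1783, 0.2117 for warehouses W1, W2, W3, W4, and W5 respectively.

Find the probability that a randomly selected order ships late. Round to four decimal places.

0.2035

P(W1) = 1 − (0.061 + 0.262 + 0.119 + 0.172) = 0.386.
P(L) = P(L|W1)·P(W1) + P(L|W2)·P(W2) + P(L|W3)·P(W3) + P(L|W4)·P(W4) + P(L|W5)·P(W5)
      = 0.1746·0.386 + 0.2237·0.061 + 0.2476·0.262 + 0.1783·0.119 + 0.2117·0.172
      = 0.0673956 + 0.0136457 + 0.0648712 + 0.0212177 + 0.0364124 = 0.2035426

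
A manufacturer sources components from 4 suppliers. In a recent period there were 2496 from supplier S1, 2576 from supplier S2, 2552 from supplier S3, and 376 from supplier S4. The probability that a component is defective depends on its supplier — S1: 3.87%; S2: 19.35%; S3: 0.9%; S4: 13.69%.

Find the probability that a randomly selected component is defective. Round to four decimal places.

P(D) ≈ 0.0837

Total: 2496 + 2576 + 2552 + 376 = 8000.
P(S1) = 2496/8000 = 0.312. P(S2) = 2576/8000 = 0.322. P(S3) = 2552/8000 = 0.319. P(S4) = 376/8000 = 0.047.
P(D) = P(D|S1)·P(S1) + P(D|S2)·P(S2) + P(D|S3)·P(S3) + P(D|S4)·P(S4)
      = 0.0387·0.312 + 0.1935·0.322 + 0.009·0.319 + 0.1369·0.047
      = 0.0120744 + 0.062307 + 0.002871 + 0.0064343 = 0.0836867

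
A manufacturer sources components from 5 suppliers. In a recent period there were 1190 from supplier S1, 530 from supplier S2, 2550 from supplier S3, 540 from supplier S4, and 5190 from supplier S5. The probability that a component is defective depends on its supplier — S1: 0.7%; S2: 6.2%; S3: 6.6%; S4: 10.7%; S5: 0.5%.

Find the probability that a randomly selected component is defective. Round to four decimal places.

Total: 1190 + 530 + 2550 + 540 + 5190 = 10000.
P(S1) = 1190/10000 = 0.119. P(S2) = 530/10000 = 0.053. P(S3) = 2550/10000 = 0.255. P(S4) = 540/10000 = 0.054. P(S5) = 5190/10000 = 0.519.
P(D) = P(D|S1)·P(S1) + P(D|S2)·P(S2) + P(D|S3)·P(S3) + P(D|S4)·P(S4) + P(D|S5)·P(S5)
      = 0.007·0.119 + 0.062·0.053 + 0.066·0.255 + 0.107·0.054 + 0.005·0.519
      = 0.000833 + 0.003286 + 0.01683 + 0.005778 + 0.002595 = 0.029322

P(D) ≈ 0.0293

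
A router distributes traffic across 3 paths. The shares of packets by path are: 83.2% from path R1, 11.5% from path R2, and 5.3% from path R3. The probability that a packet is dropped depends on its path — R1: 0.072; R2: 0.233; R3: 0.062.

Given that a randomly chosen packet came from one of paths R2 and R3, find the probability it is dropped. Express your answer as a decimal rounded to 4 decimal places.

0.1791

Let S = {R2, R3}.
P(S) = 0.115 + 0.053 = 0.168.
P(L ∩ S) = 0.233·0.115 + 0.062·0.053 = 0.026795 + 0.003286 = 0.030081.
P(L | S) = 0.030081 / 0.168 = 0.179054…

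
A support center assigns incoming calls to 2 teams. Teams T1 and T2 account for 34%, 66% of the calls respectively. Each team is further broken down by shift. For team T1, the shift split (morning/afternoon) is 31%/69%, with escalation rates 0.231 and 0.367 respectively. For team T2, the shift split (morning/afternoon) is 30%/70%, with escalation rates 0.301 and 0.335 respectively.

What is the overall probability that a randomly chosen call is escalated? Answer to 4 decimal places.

P(E|T1) = 0.31·0.231 + 0.69·0.367 = 0.07161 + 0.25323 = 0.32484
P(E|T2) = 0.3·0.301 + 0.7·0.335 = 0.0903 + 0.2345 = 0.3248
By total probability over the outer partition,
P(E) = 0.34·0.32484 + 0.66·0.3248
      = 0.1104456 + 0.214368 = 0.3248136

0.3248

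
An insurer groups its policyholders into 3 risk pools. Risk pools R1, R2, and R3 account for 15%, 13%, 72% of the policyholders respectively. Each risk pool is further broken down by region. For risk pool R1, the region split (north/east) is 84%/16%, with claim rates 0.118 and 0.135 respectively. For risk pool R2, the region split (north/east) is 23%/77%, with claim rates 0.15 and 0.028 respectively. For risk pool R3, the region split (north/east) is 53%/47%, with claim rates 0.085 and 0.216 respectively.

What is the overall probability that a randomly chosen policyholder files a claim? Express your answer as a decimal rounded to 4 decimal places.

0.1309

P(C|R1) = 0.84·0.118 + 0.16·0.135 = 0.09912 + 0.0216 = 0.12072
P(C|R2) = 0.23·0.15 + 0.77·0.028 = 0.0345 + 0.02156 = 0.05606
P(C|R3) = 0.53·0.085 + 0.47·0.216 = 0.04505 + 0.10152 = 0.14657
By total probability over the outer partition,
P(C) = 0.15·0.12072 + 0.13·0.05606 + 0.72·0.14657
      = 0.018108 + 0.0072878 + 0.1055304 = 0.1309262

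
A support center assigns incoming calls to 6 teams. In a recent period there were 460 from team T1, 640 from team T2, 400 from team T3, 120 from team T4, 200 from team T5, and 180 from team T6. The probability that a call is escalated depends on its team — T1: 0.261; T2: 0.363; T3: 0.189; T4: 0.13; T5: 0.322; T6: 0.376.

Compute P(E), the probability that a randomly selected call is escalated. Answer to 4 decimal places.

Total: 460 + 640 + 400 + 120 + 200 + 180 = 2000.
P(T1) = 460/2000 = 0.23. P(T2) = 640/2000 = 0.32. P(T3) = 400/2000 = 0.2. P(T4) = 120/2000 = 0.06. P(T5) = 200/2000 = 0.1. P(T6) = 180/2000 = 0.09.
P(E) = P(E|T1)·P(T1) + P(E|T2)·P(T2) + P(E|T3)·P(T3) + P(E|T4)·P(T4) + P(E|T5)·P(T5) + P(E|T6)·P(T6)
      = 0.261·0.23 + 0.363·0.32 + 0.189·0.2 + 0.13·0.06 + 0.322·0.1 + 0.376·0.09
      = 0.06003 + 0.11616 + 0.0378 + 0.0078 + 0.0322 + 0.03384 = 0.28783

P(E) ≈ 0.2878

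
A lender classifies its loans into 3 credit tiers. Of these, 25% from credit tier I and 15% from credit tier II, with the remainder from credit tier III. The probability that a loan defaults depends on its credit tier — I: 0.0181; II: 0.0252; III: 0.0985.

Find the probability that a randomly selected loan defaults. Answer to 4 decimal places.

P(D) ≈ 0.0674

P(III) = 1 − (0.25 + 0.15) = 0.6.
P(D) = P(D|I)·P(I) + P(D|II)·P(II) + P(D|III)·P(III)
      = 0.0181·0.25 + 0.0252·0.15 + 0.0985·0.6
      = 0.004525 + 0.00378 + 0.0591 = 0.067405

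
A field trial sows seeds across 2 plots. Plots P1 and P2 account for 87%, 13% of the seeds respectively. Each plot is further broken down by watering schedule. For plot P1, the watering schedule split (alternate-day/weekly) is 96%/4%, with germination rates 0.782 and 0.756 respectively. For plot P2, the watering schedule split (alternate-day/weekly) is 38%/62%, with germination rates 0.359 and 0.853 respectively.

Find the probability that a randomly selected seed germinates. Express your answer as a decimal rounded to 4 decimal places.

P(G) ≈ 0.7659

P(G|P1) = 0.96·0.782 + 0.04·0.756 = 0.75072 + 0.03024 = 0.78096
P(G|P2) = 0.38·0.359 + 0.62·0.853 = 0.13642 + 0.52886 = 0.66528
Then overall,
P(G) = 0.87·0.78096 + 0.13·0.66528
      = 0.6794352 + 0.0864864 = 0.7659216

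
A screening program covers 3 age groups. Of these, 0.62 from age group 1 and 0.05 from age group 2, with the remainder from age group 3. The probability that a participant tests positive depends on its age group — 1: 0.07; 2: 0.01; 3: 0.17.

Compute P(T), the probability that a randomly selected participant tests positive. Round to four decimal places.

P(T) ≈ 0.1000

P(3) = 1 − (0.62 + 0.05) = 0.33.
By the law of total probability,
P(T) = P(T|1)·P(1) + P(T|2)·P(2) + P(T|3)·P(3)
      = 0.07·0.62 + 0.01·0.05 + 0.17·0.33
      = 0.0434 + 0.0005 + 0.0561 = 0.1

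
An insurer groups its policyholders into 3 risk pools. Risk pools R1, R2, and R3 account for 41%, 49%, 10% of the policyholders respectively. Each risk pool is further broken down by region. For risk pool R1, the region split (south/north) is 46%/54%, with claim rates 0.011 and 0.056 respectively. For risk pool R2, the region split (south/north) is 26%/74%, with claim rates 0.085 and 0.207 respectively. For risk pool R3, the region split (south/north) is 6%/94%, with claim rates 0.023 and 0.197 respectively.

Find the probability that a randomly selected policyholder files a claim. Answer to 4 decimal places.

P(C|R1) = 0.46·0.011 + 0.54·0.056 = 0.00506 + 0.03024 = 0.0353
P(C|R2) = 0.26·0.085 + 0.74·0.207 = 0.0221 + 0.15318 = 0.17528
P(C|R3) = 0.06·0.023 + 0.94·0.197 = 0.00138 + 0.18518 = 0.18656
By total probability over the outer partition,
P(C) = 0.41·0.0353 + 0.49·0.17528 + 0.1·0.18656
      = 0.014473 + 0.0858872 + 0.018656 = 0.1190162

P(C) ≈ 0.1190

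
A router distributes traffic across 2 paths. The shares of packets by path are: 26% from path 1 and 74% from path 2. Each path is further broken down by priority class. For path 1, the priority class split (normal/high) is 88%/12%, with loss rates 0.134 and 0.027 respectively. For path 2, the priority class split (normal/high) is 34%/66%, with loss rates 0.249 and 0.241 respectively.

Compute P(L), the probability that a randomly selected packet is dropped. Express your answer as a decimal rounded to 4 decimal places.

P(L|1) = 0.88·0.134 + 0.12·0.027 = 0.11792 + 0.00324 = 0.12116
P(L|2) = 0.34·0.249 + 0.66·0.241 = 0.08466 + 0.15906 = 0.24372
By total probability over the outer partition,
P(L) = 0.26·0.12116 + 0.74·0.24372
      = 0.0315016 + 0.1803528 = 0.2118544

0.2119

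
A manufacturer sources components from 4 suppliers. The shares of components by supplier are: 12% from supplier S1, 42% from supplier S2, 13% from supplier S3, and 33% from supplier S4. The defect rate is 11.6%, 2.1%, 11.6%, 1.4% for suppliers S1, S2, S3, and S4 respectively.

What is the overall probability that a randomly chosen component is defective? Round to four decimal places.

P(D) ≈ 0.0424

P(D) = P(D|S1)·P(S1) + P(D|S2)·P(S2) + P(D|S3)·P(S3) + P(D|S4)·P(S4)
      = 0.116·0.12 + 0.021·0.42 + 0.116·0.13 + 0.014·0.33
      = 0.01392 + 0.00882 + 0.01508 + 0.00462 = 0.04244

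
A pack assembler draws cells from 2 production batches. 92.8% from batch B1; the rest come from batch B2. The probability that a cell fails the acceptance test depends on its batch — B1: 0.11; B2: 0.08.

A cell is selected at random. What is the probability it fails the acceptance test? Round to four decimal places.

P(B2) = 1 − (0.928) = 0.072.
P(F) = P(F|B1)·P(B1) + P(F|B2)·P(B2)
      = 0.11·0.928 + 0.08·0.072
      = 0.10208 + 0.00576 = 0.10784

0.1078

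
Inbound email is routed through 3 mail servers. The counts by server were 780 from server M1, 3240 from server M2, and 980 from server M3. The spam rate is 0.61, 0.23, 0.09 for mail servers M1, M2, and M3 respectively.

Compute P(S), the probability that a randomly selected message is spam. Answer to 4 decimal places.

P(S) ≈ 0.2618

Total: 780 + 3240 + 980 = 5000.
P(M1) = 780/5000 = 0.156. P(M2) = 3240/5000 = 0.648. P(M3) = 980/5000 = 0.196.
Summing over the partition,
P(S) = P(S|M1)·P(M1) + P(S|M2)·P(M2) + P(S|M3)·P(M3)
      = 0.61·0.156 + 0.23·0.648 + 0.09·0.196
      = 0.09516 + 0.14904 + 0.01764 = 0.26184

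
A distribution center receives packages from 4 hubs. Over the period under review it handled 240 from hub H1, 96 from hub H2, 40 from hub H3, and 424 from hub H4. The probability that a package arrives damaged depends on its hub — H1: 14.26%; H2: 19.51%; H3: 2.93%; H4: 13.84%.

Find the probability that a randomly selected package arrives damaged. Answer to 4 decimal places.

P(D) ≈ 0.1410

Total: 240 + 96 + 40 + 424 = 800.
P(H1) = 240/800 = 0.3. P(H2) = 96/800 = 0.12. P(H3) = 40/800 = 0.05. P(H4) = 424/800 = 0.53.
Using total probability over the partition,
P(D) = P(D|H1)·P(H1) + P(D|H2)·P(H2) + P(D|H3)·P(H3) + P(D|H4)·P(H4)
      = 0.1426·0.3 + 0.1951·0.12 + 0.0293·0.05 + 0.1384·0.53
      = 0.04278 + 0.023412 + 0.001465 + 0.073352 = 0.141009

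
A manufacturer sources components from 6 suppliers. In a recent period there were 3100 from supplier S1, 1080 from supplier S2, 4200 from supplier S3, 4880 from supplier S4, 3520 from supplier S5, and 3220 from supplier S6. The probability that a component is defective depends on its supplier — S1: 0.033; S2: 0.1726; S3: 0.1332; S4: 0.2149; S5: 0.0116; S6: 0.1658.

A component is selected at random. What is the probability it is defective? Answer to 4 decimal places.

P(D) ≈ 0.1236

Total: 3100 + 1080 + 4200 + 4880 + 3520 + 3220 = 20000.
P(S1) = 3100/20000 = 0.155. P(S2) = 1080/20000 = 0.054. P(S3) = 4200/20000 = 0.21. P(S4) = 4880/20000 = 0.244. P(S5) = 3520/20000 = 0.176. P(S6) = 3220/20000 = 0.161.
Summing over the partition,
P(D) = P(D|S1)·P(S1) + P(D|S2)·P(S2) + P(D|S3)·P(S3) + P(D|S4)·P(S4) + P(D|S5)·P(S5) + P(D|S6)·P(S6)
      = 0.033·0.155 + 0.1726·0.054 + 0.1332·0.21 + 0.2149·0.244 + 0.0116·0.176 + 0.1658·0.161
      = 0.005115 + 0.0093204 + 0.027972 + 0.0524356 + 0.0020416 + 0.0266938 = 0.1235784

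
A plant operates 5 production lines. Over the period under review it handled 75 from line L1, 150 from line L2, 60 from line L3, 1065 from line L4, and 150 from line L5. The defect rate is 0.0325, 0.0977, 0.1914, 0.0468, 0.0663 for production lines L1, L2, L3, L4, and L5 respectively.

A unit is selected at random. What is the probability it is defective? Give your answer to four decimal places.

0.0589

Total: 75 + 150 + 60 + 1065 + 150 = 1500.
P(L1) = 75/1500 = 0.05. P(L2) = 150/1500 = 0.1. P(L3) = 60/1500 = 0.04. P(L4) = 1065/1500 = 0.71. P(L5) = 150/1500 = 0.1.
Using total probability over the partition,
P(D) = P(D|L1)·P(L1) + P(D|L2)·P(L2) + P(D|L3)·P(L3) + P(D|L4)·P(L4) + P(D|L5)·P(L5)
      = 0.0325·0.05 + 0.0977·0.1 + 0.1914·0.04 + 0.0468·0.71 + 0.0663·0.1
      = 0.001625 + 0.00977 + 0.007656 + 0.033228 + 0.00663 = 0.058909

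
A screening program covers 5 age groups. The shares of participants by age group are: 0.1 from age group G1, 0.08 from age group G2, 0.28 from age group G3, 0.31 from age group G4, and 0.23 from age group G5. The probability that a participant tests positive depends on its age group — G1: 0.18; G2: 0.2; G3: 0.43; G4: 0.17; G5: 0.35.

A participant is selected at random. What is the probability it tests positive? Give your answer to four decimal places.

P(T) = P(T|G1)·P(G1) + P(T|G2)·P(G2) + P(T|G3)·P(G3) + P(T|G4)·P(G4) + P(T|G5)·P(G5)
      = 0.18·0.1 + 0.2·0.08 + 0.43·0.28 + 0.17·0.31 + 0.35·0.23
      = 0.018 + 0.016 + 0.1204 + 0.0527 + 0.0805 = 0.2876

0.2876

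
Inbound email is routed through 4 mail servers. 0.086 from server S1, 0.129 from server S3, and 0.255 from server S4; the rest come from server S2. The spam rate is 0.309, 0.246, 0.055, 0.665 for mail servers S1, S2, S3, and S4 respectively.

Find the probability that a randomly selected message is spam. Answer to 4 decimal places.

0.3336

P(S2) = 1 − (0.086 + 0.129 + 0.255) = 0.53.
Using total probability over the partition,
P(S) = P(S|S1)·P(S1) + P(S|S2)·P(S2) + P(S|S3)·P(S3) + P(S|S4)·P(S4)
      = 0.309·0.086 + 0.246·0.53 + 0.055·0.129 + 0.665·0.255
      = 0.026574 + 0.13038 + 0.007095 + 0.169575 = 0.333624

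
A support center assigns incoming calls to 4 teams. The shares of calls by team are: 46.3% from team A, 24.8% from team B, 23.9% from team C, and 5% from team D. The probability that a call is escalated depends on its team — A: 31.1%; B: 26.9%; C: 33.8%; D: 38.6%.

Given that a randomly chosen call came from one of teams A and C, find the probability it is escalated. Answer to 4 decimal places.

0.3202

Let S = {A, C}.
P(S) = 0.463 + 0.239 = 0.702.
P(E ∩ S) = 0.311·0.463 + 0.338·0.239 = 0.143993 + 0.080782 = 0.224775.
P(E | S) = 0.224775 / 0.702 = 0.320192…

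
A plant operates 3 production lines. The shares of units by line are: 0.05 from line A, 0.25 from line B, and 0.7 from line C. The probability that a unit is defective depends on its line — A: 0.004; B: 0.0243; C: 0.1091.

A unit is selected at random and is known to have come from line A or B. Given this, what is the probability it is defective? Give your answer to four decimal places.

0.0209

Let S = {A, B}.
P(S) = 0.05 + 0.25 = 0.3.
P(D ∩ S) = 0.004·0.05 + 0.0243·0.25 = 0.0002 + 0.006075 = 0.006275.
P(D | S) = 0.006275 / 0.3 = 0.020917…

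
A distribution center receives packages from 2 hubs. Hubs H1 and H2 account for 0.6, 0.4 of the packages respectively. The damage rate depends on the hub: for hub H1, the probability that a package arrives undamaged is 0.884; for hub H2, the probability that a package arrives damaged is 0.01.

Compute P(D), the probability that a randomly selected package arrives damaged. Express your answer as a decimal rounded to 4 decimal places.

0.0736

P(D|H1) = 1 − 0.884 = 0.116.
P(D) = P(D|H1)·P(H1) + P(D|H2)·P(H2)
      = 0.116·0.6 + 0.01·0.4
      = 0.0696 + 0.004 = 0.0736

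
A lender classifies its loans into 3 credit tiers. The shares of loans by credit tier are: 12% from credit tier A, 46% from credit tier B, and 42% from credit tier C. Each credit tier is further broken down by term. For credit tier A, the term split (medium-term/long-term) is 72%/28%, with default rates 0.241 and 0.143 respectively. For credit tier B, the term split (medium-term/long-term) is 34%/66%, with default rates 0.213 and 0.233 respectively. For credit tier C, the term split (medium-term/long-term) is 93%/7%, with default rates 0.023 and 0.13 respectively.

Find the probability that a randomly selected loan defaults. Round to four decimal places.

P(D) ≈ 0.1425

P(D|A) = 0.72·0.241 + 0.28·0.143 = 0.17352 + 0.04004 = 0.21356
P(D|B) = 0.34·0.213 + 0.66·0.233 = 0.07242 + 0.15378 = 0.2262
P(D|C) = 0.93·0.023 + 0.07·0.13 = 0.02139 + 0.0091 = 0.03049
Then overall,
P(D) = 0.12·0.21356 + 0.46·0.2262 + 0.42·0.03049
      = 0.0256272 + 0.104052 + 0.0128058 = 0.142485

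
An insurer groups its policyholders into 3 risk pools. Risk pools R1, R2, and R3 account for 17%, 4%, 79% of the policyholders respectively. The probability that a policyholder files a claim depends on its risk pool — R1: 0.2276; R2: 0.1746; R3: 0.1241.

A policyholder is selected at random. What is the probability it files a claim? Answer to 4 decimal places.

By the law of total probability,
P(C) = P(C|R1)·P(R1) + P(C|R2)·P(R2) + P(C|R3)·P(R3)
      = 0.2276·0.17 + 0.1746·0.04 + 0.1241·0.79
      = 0.038692 + 0.006984 + 0.098039 = 0.143715

P(C) ≈ 0.1437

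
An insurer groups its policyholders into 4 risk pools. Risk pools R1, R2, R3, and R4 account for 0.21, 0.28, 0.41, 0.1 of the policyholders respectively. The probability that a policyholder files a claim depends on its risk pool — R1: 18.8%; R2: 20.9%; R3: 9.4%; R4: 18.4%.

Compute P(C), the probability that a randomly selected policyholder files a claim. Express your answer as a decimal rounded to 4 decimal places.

0.1549

P(C) = P(C|R1)·P(R1) + P(C|R2)·P(R2) + P(C|R3)·P(R3) + P(C|R4)·P(R4)
      = 0.188·0.21 + 0.209·0.28 + 0.094·0.41 + 0.184·0.1
      = 0.03948 + 0.05852 + 0.03854 + 0.0184 = 0.15494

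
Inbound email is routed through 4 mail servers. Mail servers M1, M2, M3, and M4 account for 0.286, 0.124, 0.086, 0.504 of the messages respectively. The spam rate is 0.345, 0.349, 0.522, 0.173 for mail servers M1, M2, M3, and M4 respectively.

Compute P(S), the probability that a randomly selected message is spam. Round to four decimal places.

P(S) ≈ 0.2740

P(S) = P(S|M1)·P(M1) + P(S|M2)·P(M2) + P(S|M3)·P(M3) + P(S|M4)·P(M4)
      = 0.345·0.286 + 0.349·0.124 + 0.522·0.086 + 0.173·0.504
      = 0.09867 + 0.043276 + 0.044892 + 0.087192 = 0.27403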